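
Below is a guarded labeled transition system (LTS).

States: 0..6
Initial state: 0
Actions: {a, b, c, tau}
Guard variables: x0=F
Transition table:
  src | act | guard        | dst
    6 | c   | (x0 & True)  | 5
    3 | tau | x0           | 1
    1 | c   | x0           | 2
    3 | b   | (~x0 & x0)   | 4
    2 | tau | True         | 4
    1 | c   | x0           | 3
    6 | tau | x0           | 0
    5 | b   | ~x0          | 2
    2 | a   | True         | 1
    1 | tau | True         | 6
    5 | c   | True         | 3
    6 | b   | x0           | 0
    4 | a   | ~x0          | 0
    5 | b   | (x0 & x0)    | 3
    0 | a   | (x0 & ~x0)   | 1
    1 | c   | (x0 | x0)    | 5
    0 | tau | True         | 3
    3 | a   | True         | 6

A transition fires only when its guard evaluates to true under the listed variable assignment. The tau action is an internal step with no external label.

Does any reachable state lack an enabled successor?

Reach set: {0,3,6}
  0: tau→3  [1 exit(s)]
  3: a→6  [1 exit(s)]
  6: ∅  [deadlock]
Path to 6: tau·a

Answer: DEADLOCK at state 6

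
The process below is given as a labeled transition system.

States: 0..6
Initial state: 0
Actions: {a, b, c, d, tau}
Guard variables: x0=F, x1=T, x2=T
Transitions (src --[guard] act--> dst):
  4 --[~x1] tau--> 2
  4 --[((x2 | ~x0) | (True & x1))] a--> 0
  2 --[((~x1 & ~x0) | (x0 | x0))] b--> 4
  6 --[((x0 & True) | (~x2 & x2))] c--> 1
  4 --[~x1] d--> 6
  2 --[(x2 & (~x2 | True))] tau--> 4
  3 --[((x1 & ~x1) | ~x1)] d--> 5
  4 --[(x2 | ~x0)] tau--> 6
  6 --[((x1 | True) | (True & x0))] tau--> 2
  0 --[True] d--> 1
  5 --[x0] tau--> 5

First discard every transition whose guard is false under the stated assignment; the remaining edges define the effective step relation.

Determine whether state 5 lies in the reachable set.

Guard filter leaves 5 enabled edge(s).
depth 0: {0}
depth 1: {1}  now seen {0,1}
Reach set: {0,1}

Answer: UNREACHABLE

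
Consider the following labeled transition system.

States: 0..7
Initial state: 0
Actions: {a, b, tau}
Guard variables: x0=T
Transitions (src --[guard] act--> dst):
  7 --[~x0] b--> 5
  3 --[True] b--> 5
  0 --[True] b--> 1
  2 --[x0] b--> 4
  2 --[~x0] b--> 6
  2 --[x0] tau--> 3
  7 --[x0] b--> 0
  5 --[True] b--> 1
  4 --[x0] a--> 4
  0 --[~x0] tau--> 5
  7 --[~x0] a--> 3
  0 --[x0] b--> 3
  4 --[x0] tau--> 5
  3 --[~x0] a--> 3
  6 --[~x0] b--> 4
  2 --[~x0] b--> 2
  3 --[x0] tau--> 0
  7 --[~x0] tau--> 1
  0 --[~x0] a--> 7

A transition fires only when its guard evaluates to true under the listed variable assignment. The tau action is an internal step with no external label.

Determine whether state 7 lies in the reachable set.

10 transition(s) survive guard evaluation.
L0 = {0}
L1 = {1,3}  total {0,1,3}
L2 = {5}  total {0,1,3,5}
Reachable = {0,1,3,5}

Answer: UNREACHABLE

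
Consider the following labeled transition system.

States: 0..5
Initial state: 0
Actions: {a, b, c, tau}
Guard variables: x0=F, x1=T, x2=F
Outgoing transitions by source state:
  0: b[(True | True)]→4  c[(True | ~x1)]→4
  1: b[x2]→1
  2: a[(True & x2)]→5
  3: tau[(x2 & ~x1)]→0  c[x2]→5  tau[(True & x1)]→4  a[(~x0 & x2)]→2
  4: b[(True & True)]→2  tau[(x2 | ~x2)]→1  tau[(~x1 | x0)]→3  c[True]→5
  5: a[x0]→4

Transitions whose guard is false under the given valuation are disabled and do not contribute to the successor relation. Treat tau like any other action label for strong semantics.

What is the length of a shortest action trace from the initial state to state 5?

Answer: 2

Working:
Breadth-first toward 5:
  L0 = {0}
  L1 = {4}
  L2 = {1,2,5}
depth(5)=2, e.g. b·c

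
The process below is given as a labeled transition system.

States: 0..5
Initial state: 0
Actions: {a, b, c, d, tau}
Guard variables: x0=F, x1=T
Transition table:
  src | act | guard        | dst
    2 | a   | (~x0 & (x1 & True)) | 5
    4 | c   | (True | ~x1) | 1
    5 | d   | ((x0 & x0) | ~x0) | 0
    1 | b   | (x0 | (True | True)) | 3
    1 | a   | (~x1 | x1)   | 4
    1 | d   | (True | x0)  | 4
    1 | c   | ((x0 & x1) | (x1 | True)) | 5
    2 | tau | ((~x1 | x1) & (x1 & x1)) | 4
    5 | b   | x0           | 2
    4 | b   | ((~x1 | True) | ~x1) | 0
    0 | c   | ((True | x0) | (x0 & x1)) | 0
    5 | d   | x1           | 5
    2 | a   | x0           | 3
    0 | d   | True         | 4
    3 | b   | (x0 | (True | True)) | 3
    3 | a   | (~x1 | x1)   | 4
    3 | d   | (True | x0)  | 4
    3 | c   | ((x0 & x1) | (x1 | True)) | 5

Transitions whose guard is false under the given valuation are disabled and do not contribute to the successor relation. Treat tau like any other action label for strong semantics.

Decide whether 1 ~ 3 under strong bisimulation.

Compute ~ classes (split until stable):
  round 0: {{0,1,2,3,4,5}}
  round 1: {{0},{1,3},{2},{4},{5}}
5 equivalence class(es) (converged in 2)
1∈{1,3}, 3∈{1,3}

Answer: BISIMILAR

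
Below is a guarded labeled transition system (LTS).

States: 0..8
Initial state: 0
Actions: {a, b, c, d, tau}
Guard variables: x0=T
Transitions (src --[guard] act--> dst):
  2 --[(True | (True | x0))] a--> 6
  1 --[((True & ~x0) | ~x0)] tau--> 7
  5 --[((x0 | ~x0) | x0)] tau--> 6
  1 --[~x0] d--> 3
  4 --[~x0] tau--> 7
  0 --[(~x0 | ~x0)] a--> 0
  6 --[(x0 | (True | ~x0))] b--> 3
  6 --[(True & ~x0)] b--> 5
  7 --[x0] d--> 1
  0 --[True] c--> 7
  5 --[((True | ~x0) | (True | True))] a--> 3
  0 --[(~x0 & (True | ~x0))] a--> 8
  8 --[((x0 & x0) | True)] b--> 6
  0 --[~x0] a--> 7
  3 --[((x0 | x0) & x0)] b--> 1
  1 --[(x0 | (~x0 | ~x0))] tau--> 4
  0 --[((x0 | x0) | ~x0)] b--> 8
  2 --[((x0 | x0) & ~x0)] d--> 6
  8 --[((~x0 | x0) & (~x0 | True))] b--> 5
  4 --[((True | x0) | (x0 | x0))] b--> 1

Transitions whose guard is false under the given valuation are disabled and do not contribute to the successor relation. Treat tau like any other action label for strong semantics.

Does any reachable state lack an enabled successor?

Reachable = {0,1,3,4,5,6,7,8}
  0: b→8  c→7  [2 exit(s)]
  1: tau→4  [1 exit(s)]
  3: b→1  [1 exit(s)]
  4: b→1  [1 exit(s)]
  5: a→3  tau→6  [2 exit(s)]
  6: b→3  [1 exit(s)]
  7: d→1  [1 exit(s)]
  8: b→5  b→6  [2 exit(s)]

Answer: DEADLOCK-FREE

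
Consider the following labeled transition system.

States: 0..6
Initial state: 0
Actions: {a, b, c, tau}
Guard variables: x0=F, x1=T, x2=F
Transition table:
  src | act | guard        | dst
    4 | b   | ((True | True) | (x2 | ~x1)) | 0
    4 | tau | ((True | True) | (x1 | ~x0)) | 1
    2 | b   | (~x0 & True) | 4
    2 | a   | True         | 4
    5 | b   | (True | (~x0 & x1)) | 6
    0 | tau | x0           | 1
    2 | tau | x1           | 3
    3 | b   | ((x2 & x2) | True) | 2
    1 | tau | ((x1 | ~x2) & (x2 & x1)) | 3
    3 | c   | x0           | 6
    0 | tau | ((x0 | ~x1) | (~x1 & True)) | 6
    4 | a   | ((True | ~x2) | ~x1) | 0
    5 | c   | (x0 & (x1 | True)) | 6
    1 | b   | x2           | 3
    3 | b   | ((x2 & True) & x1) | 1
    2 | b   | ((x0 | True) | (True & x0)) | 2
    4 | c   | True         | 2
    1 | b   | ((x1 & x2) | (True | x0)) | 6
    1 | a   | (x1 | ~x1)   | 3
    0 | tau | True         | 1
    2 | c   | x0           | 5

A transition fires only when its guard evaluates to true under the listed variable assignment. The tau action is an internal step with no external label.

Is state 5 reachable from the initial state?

After dropping false guards: 13 live edges.
Layer 0: {0}
Layer 1: {1}  cumulative {0,1}
Layer 2: {3,6}  cumulative {0,1,3,6}
Layer 3: {2}  cumulative {0,1,2,3,6}
Layer 4: {4}  cumulative {0,1,2,3,4,6}
Reach set: {0,1,2,3,4,6}

Answer: UNREACHABLE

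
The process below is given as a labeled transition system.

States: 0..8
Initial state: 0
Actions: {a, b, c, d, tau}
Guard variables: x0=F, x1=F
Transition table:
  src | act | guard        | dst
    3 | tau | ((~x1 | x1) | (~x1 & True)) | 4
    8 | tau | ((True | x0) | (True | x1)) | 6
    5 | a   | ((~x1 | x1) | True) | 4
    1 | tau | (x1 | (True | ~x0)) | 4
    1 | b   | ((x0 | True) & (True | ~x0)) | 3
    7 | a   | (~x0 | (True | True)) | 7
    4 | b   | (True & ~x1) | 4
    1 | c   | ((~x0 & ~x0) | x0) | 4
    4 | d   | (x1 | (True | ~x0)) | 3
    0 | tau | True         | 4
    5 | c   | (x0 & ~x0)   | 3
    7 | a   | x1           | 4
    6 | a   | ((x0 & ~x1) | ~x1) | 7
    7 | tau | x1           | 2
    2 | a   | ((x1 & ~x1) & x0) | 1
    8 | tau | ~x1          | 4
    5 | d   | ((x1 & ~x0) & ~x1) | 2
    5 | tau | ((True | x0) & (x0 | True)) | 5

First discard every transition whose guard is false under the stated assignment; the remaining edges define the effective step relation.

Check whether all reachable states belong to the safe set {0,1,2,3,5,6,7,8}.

Answer: INVARIANT VIOLATED at state 4

Trace:
Safe = {0,1,2,3,5,6,7,8}
Reach set: {0,3,4}
  0: ok
  3: ok
  4: VIOLATES
reach 4 via tau — violates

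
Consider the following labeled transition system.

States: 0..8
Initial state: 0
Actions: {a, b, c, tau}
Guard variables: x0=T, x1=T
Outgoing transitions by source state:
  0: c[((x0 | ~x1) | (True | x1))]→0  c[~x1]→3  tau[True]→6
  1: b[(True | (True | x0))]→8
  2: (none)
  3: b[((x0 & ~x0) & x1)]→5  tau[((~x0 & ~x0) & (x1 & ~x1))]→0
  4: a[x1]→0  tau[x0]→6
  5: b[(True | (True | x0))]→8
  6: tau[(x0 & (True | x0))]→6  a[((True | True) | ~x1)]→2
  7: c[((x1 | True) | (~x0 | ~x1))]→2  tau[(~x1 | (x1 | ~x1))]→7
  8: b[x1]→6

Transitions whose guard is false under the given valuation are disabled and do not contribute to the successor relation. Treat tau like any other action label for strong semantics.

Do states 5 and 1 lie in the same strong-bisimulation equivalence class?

Refine partition for ~:
  π0 = {{0,1,2,3,4,5,6,7,8}}
  π1 = {{0,7},{1,5,8},{2,3},{4,6}}
  π2 = {{0},{1,5},{2,3},{4},{6},{7},{8}}
7 equivalence class(es) (converged in 3)
class of 5: {1,5}; class of 1: {1,5}

Answer: BISIMILAR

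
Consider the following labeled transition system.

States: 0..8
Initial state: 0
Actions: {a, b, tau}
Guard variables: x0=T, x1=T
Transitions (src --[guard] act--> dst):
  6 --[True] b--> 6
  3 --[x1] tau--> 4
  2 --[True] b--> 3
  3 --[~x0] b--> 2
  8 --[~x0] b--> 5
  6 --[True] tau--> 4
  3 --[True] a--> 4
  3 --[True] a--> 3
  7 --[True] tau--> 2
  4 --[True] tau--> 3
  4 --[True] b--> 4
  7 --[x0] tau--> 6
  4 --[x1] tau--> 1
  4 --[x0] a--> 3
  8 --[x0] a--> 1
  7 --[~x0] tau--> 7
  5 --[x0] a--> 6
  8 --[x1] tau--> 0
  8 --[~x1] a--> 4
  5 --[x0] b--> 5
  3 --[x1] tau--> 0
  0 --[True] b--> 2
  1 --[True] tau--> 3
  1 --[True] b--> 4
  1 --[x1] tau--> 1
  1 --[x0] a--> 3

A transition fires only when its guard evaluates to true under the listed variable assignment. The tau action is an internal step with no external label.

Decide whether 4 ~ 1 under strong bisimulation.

Refine partition for ~:
  P[0] = {{0,1,2,3,4,5,6,7,8}}
  P[1] = {{0,2},{1,4},{3,8},{5},{6},{7}}
  P[2] = {{0},{1,4},{2},{3},{5},{6},{7},{8}}
stable after 3 split(s): 8 block(s)
4∈{1,4}, 1∈{1,4}

Answer: BISIMILAR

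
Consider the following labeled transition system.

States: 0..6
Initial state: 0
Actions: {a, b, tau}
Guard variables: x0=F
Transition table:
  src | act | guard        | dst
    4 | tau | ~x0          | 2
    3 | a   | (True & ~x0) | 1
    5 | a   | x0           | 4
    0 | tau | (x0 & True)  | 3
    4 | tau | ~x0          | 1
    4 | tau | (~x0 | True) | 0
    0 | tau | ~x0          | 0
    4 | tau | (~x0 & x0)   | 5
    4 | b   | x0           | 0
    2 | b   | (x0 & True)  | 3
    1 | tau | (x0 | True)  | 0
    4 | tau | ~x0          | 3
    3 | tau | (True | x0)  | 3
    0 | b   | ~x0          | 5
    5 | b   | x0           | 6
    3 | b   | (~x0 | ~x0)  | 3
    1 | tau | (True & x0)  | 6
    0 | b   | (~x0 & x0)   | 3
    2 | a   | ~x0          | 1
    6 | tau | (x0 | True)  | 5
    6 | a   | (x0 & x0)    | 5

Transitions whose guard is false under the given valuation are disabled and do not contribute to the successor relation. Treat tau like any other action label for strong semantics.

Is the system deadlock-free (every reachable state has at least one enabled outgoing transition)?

Reachable = {0,5}
  0: b→5  tau→0  [deg 2]
  5: ∅  [no exit]
witness 5: b

Answer: DEADLOCK at state 5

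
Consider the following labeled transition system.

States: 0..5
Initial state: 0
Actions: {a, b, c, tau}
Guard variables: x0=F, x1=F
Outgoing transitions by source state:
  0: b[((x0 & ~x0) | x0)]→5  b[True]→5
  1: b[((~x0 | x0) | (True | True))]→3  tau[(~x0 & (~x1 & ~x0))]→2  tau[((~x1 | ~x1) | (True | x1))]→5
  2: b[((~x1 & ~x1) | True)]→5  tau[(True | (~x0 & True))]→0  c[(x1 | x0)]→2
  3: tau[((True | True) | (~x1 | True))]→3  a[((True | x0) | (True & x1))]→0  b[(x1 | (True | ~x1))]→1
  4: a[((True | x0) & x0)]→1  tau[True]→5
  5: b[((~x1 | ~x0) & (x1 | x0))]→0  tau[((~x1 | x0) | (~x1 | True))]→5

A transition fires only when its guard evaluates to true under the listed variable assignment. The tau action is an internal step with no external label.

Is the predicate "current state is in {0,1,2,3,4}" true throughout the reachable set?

Inv-set: {0,1,2,3,4}
R = {0,5}
  0: ok
  5: outside
counterexample path to 5: b

Answer: INVARIANT VIOLATED at state 5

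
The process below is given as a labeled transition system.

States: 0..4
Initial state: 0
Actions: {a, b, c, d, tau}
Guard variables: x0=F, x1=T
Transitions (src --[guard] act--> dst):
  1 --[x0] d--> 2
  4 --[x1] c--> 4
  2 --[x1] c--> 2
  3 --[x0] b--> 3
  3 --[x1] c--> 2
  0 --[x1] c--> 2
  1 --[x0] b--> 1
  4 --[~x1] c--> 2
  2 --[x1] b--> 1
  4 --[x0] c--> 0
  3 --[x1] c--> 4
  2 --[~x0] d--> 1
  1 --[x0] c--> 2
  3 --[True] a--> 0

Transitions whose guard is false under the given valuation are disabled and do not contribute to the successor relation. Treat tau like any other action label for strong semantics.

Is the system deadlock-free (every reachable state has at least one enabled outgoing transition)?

Answer: DEADLOCK at state 1

Analysis:
Reach set: {0,1,2}
  0: c→2  [1 exit(s)]
  1: ∅  [STUCK]
  2: b→1  c→2  d→1  [3 exit(s)]
trace reaching 1: c·b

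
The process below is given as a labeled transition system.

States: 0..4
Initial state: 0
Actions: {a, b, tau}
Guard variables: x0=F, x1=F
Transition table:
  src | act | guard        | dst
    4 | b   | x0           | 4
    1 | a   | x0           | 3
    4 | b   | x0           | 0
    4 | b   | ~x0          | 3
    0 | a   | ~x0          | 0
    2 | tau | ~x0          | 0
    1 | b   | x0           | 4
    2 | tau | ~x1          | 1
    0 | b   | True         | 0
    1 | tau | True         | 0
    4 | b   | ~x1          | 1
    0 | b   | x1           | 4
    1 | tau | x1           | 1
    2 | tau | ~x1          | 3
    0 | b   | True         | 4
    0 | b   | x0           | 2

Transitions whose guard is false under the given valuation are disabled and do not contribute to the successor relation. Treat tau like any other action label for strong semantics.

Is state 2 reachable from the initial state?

Answer: UNREACHABLE

Analysis:
9 transition(s) survive guard evaluation.
depth 0: {0}
depth 1: {4}  now seen {0,4}
depth 2: {1,3}  now seen {0,1,3,4}
Reachable = {0,1,3,4}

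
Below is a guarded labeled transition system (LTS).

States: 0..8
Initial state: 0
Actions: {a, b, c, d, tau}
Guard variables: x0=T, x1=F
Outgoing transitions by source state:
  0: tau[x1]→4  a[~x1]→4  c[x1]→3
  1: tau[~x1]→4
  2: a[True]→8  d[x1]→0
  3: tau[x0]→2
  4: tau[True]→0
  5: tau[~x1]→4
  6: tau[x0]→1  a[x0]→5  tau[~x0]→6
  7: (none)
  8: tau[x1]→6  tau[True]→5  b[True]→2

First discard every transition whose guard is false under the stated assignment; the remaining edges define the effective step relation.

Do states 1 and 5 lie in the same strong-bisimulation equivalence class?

Refine partition for ~:
  P[0] = {{0,1,2,3,4,5,6,7,8}}
  P[1] = {{0,2},{1,3,4,5},{6},{7},{8}}
  P[2] = {{0},{1,5},{2},{3,4},{6},{7},{8}}
  P[3] = {{0},{1,5},{2},{3},{4},{6},{7},{8}}
8 equivalence class(es) (converged in 4)
class of 1: {1,5}; class of 5: {1,5}

Answer: BISIMILAR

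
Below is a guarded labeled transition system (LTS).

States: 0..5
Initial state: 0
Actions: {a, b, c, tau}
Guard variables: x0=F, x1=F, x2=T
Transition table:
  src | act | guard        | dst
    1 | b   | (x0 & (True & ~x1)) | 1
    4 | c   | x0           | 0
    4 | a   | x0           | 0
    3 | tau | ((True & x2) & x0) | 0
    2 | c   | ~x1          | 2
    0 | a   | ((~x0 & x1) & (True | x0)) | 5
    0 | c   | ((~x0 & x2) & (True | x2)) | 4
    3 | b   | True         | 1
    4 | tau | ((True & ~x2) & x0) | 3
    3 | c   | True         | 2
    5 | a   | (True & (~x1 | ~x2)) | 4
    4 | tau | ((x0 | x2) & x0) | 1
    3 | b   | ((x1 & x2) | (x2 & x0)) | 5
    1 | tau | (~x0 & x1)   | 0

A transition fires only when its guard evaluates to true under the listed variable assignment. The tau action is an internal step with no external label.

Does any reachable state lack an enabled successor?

Reachable = {0,4}
  0: c→4  [1 exit(s)]
  4: ∅  [deadlock]
trace reaching 4: c

Answer: DEADLOCK at state 4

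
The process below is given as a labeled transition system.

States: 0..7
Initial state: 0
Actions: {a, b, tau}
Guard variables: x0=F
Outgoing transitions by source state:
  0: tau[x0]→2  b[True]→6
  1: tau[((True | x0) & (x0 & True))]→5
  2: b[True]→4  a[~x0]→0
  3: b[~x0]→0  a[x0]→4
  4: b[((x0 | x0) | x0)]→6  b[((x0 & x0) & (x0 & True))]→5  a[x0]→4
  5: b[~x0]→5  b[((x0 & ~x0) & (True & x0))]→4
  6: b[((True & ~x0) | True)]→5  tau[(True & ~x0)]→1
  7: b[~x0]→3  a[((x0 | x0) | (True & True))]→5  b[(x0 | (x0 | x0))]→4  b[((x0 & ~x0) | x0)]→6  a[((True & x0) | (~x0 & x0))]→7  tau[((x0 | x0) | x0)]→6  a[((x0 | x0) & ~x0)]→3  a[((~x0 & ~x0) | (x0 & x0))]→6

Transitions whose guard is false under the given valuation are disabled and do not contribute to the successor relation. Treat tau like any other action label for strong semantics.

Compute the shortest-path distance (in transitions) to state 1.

Answer: 2

Trace:
Breadth-first toward 1:
  L0 = {0}
  L1 = {6}
  L2 = {1,5}
first hit 1 at d=2 via b·tau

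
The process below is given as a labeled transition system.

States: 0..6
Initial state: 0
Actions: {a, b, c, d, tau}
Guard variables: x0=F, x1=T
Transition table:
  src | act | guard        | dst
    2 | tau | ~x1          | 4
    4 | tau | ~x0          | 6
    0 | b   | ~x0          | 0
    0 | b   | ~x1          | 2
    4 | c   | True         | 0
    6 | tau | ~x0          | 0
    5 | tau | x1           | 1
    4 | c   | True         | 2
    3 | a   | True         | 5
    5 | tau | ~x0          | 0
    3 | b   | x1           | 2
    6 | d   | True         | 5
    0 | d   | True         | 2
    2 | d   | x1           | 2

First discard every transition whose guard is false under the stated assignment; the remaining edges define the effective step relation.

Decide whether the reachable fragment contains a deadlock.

Answer: DEADLOCK-FREE

Trace:
Reach set: {0,2}
  0: b→0  d→2  [deg 2]
  2: d→2  [deg 1]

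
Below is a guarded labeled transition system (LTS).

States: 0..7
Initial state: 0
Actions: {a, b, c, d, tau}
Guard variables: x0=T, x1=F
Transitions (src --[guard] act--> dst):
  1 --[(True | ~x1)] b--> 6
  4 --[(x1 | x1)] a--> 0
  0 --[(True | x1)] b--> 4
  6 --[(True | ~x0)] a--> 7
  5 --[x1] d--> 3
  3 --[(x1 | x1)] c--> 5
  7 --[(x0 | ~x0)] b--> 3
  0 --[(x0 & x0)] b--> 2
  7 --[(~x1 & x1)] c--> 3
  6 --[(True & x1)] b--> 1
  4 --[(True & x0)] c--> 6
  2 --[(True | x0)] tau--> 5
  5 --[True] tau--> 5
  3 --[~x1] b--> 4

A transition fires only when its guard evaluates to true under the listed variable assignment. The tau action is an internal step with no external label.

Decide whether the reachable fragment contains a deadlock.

Reach set: {0,2,3,4,5,6,7}
  0: b→2  b→4  [2 out]
  2: tau→5  [1 out]
  3: b→4  [1 out]
  4: c→6  [1 out]
  5: tau→5  [1 out]
  6: a→7  [1 out]
  7: b→3  [1 out]

Answer: DEADLOCK-FREE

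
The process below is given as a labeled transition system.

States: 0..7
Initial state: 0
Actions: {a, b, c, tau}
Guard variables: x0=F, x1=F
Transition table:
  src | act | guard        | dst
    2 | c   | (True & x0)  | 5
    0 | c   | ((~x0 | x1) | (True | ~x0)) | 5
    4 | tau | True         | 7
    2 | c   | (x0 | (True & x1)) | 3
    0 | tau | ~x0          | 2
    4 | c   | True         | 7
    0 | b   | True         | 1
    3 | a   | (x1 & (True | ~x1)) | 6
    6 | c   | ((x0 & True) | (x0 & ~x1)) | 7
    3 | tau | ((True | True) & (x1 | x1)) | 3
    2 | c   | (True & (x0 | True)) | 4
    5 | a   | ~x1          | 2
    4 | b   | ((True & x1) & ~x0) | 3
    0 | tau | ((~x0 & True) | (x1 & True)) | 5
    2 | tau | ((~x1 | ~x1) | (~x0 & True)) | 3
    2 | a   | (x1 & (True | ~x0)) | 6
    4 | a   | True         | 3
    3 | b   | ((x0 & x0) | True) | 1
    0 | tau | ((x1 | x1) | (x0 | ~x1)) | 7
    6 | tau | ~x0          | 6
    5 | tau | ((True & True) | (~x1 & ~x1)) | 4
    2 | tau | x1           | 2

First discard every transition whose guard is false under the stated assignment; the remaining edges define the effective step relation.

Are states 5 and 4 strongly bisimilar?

Compute ~ classes (split until stable):
  P[0] = {{0,1,2,3,4,5,6,7}}
  P[1] = {{0},{1,7},{2},{3},{4},{5},{6}}
7 equivalence class(es) (converged in 2)
5∈{5}, 4∈{4}

Answer: NOT BISIMILAR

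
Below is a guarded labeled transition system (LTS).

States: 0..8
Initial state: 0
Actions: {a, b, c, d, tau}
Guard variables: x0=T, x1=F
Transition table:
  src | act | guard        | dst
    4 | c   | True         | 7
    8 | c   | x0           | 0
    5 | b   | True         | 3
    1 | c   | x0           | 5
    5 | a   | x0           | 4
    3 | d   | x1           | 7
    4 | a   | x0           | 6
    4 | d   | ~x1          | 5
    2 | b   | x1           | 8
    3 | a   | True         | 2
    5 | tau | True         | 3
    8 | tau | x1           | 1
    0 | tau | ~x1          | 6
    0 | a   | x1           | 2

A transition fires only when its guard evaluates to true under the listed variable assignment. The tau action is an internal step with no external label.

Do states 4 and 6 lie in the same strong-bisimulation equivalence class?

Bisimulation quotient by refinement:
  π0 = {{0,1,2,3,4,5,6,7,8}}
  π1 = {{0},{1,8},{2,6,7},{3},{4},{5}}
  π2 = {{0},{1},{2,6,7},{3},{4},{5},{8}}
Fixed point at round 3; 7 class(es).
[4]={4}  [6]={2,6,7}

Answer: NOT BISIMILAR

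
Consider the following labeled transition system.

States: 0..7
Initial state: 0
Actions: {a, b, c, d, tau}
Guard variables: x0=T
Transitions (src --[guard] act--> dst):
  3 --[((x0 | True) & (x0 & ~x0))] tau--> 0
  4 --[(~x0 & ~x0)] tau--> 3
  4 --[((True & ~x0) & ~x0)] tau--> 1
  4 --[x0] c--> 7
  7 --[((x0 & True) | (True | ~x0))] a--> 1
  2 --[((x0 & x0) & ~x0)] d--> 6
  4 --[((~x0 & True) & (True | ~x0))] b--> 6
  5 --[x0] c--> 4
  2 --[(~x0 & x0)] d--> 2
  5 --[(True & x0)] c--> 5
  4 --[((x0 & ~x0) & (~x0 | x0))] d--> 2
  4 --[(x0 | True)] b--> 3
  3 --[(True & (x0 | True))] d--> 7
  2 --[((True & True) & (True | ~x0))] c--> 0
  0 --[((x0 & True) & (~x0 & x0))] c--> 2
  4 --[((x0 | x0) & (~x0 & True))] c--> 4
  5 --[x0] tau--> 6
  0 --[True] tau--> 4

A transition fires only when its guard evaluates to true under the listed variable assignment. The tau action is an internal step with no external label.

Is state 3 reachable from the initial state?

Guard filter leaves 9 enabled edge(s).
L0 = {0}
L1 = {4}  total {0,4}
L2 = {3,7}  total {0,3,4,7}
L3 = {1}  total {0,1,3,4,7}
Reach set: {0,1,3,4,7}
trace reaching 3: tau·b

Answer: REACHABLE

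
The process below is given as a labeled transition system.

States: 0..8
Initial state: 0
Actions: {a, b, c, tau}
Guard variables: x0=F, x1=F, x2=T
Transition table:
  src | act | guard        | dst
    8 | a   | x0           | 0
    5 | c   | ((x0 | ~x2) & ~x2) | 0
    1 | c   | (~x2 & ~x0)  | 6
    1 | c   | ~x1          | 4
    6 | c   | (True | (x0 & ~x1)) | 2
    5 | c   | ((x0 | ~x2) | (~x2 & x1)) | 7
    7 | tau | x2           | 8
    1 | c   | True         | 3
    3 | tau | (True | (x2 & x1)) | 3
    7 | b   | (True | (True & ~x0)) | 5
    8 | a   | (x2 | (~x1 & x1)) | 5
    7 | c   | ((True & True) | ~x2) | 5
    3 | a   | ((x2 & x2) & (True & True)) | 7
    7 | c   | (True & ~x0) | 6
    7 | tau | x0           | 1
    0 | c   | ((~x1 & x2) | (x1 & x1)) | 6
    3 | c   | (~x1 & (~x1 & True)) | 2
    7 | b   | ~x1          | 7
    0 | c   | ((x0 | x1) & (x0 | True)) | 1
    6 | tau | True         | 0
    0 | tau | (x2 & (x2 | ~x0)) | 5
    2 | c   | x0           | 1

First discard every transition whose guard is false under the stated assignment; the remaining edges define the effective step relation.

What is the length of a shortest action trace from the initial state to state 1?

BFS to 1:
  Layer 0: {0}
  Layer 1: {5,6}
  Layer 2: {2}
1 never appears.

Answer: UNREACHABLE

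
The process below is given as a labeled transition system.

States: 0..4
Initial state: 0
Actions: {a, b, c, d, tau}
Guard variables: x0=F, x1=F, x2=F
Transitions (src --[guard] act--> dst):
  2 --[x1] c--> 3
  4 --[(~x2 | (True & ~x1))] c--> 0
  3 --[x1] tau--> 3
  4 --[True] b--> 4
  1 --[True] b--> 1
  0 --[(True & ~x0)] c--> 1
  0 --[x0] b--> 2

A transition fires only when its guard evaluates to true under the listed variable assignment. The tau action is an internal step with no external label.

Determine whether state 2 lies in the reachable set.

Answer: UNREACHABLE

Trace:
After dropping false guards: 4 live edges.
depth 0: {0}
depth 1: {1}  total {0,1}
R = {0,1}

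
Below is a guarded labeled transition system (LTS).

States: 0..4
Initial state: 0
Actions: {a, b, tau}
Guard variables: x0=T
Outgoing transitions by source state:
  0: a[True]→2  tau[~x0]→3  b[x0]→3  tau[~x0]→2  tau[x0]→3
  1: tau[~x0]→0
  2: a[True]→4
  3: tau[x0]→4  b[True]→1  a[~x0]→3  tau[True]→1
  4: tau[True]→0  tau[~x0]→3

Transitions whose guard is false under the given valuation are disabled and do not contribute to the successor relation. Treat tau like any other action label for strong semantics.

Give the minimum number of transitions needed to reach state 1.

Answer: 2

Working:
BFS to 1:
  Layer 0: {0}
  Layer 1: {2,3}
  Layer 2: {1,4}
1 enters at depth 2; path b·b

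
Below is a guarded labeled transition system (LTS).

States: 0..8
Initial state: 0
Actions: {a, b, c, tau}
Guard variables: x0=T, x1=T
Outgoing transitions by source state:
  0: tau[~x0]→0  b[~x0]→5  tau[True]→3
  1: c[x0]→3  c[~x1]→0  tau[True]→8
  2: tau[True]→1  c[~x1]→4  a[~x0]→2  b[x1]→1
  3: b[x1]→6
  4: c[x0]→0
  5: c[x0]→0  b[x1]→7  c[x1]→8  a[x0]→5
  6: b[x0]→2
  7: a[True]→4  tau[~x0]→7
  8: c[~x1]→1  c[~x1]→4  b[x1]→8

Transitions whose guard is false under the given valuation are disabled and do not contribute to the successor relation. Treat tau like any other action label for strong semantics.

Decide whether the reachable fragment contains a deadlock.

Reach set: {0,1,2,3,6,8}
  0: tau→3  [1 out]
  1: c→3  tau→8  [2 out]
  2: b→1  tau→1  [2 out]
  3: b→6  [1 out]
  6: b→2  [1 out]
  8: b→8  [1 out]

Answer: DEADLOCK-FREE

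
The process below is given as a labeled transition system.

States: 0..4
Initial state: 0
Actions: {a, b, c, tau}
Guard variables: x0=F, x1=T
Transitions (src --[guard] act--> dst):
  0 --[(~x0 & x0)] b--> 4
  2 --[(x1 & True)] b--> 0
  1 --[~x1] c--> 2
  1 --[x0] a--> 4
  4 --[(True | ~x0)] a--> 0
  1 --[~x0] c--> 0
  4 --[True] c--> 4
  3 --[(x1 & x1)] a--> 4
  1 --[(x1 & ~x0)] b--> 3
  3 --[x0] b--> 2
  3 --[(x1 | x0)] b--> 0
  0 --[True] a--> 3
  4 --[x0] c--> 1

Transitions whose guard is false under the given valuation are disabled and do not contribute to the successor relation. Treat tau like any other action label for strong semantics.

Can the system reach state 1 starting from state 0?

Answer: UNREACHABLE

Trace:
8 transition(s) survive guard evaluation.
depth 0: {0}
depth 1: {3}  cumulative {0,3}
depth 2: {4}  cumulative {0,3,4}
R = {0,3,4}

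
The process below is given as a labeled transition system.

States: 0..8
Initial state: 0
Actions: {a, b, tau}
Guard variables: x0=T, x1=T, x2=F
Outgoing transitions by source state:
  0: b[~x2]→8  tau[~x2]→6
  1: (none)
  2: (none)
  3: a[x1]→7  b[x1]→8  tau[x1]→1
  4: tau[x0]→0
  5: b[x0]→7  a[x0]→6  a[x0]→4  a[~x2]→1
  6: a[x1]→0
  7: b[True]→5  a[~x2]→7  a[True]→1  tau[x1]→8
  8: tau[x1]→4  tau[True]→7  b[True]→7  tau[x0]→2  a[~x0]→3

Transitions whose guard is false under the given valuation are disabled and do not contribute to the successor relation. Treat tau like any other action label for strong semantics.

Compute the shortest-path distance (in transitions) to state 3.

Layered search for 3:
  depth 0: {0}
  depth 1: {6,8}
  depth 2: {2,4,7}
  depth 3: {1,5}
3 never appears.

Answer: UNREACHABLE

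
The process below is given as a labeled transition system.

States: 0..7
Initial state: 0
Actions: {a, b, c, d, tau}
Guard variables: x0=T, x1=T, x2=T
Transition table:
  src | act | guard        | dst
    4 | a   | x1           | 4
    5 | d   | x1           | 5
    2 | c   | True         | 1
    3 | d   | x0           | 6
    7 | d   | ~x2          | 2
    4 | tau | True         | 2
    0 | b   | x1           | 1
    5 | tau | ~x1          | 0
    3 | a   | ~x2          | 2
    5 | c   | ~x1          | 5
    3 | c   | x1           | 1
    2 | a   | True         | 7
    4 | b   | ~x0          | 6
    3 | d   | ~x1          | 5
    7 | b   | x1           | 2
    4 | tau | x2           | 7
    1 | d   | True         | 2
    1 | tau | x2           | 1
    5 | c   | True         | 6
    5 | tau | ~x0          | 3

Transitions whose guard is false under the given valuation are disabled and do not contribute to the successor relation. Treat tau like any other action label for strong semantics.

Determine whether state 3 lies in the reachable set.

Guard filter leaves 13 enabled edge(s).
L0 = {0}
L1 = {1}  cumulative {0,1}
L2 = {2}  cumulative {0,1,2}
L3 = {7}  cumulative {0,1,2,7}
R = {0,1,2,7}

Answer: UNREACHABLE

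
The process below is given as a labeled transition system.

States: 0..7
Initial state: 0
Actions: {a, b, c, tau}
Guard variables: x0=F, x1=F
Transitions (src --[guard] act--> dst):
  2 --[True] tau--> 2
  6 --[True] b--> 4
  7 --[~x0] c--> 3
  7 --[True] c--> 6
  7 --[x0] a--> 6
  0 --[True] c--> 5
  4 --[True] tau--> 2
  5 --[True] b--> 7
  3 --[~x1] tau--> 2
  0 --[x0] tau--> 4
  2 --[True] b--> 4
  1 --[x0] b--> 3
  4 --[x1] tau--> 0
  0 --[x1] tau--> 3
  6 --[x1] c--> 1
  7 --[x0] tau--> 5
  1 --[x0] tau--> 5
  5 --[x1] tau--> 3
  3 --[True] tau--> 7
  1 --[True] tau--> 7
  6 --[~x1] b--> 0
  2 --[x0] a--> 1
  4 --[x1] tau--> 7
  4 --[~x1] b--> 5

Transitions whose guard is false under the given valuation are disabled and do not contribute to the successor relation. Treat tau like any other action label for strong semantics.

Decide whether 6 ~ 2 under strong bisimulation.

Answer: NOT BISIMILAR

Trace:
Bisimulation quotient by refinement:
  π0 = {{0,1,2,3,4,5,6,7}}
  π1 = {{0,7},{1,3},{2,4},{5,6}}
  π2 = {{0},{1},{2},{3},{4},{5},{6},{7}}
8 equivalence class(es) (converged in 3)
[6]={6}  [2]={2}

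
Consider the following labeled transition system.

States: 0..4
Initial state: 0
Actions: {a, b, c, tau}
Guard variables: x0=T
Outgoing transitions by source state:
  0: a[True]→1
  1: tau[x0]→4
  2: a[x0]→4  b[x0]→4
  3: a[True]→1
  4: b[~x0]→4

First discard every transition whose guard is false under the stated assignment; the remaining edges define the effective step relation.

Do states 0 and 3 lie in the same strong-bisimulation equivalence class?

Answer: BISIMILAR

Working:
Compute ~ classes (split until stable):
  P[0] = {{0,1,2,3,4}}
  P[1] = {{0,3},{1},{2},{4}}
Fixed point at round 2; 4 class(es).
[0]={0,3}  [3]={0,3}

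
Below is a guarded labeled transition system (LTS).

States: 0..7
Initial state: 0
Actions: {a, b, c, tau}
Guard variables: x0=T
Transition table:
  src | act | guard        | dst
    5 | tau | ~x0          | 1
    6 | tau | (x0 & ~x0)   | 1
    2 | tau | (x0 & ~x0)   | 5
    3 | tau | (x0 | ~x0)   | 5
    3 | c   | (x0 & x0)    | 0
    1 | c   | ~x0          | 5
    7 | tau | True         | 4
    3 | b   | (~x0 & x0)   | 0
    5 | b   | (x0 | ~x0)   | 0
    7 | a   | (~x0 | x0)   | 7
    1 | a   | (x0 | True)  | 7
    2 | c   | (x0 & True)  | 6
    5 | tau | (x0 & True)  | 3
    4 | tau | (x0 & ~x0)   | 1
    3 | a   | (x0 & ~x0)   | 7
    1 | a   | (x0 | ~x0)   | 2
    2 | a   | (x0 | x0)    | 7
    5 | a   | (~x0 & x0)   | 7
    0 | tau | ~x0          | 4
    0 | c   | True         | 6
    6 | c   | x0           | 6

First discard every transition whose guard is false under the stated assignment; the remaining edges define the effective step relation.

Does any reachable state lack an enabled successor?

Reach set: {0,6}
  0: c→6  [deg 1]
  6: c→6  [deg 1]

Answer: DEADLOCK-FREE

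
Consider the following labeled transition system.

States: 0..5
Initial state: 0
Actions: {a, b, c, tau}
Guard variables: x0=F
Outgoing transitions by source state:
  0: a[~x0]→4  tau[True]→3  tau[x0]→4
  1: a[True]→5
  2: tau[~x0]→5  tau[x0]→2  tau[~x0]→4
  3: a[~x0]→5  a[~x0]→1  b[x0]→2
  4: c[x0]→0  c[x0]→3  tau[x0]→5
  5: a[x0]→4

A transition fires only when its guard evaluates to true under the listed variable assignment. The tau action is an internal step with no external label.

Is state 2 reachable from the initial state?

Answer: UNREACHABLE

Working:
Guard filter leaves 7 enabled edge(s).
depth 0: {0}
depth 1: {3,4}  now seen {0,3,4}
depth 2: {1,5}  now seen {0,1,3,4,5}
Reachable = {0,1,3,4,5}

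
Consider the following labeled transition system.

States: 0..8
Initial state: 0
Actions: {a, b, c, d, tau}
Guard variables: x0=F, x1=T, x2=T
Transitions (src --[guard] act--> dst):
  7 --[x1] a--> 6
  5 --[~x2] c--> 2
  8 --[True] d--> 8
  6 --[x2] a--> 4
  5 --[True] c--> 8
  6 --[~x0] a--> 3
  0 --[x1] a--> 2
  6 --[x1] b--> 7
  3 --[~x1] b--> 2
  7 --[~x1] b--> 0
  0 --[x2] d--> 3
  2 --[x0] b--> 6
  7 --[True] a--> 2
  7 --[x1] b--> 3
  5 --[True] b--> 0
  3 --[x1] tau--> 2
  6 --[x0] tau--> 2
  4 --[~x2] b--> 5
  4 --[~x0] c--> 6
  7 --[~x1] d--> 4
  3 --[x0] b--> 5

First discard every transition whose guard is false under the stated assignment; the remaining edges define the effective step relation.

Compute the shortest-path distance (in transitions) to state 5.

Layered search for 5:
  depth 0: {0}
  depth 1: {2,3}
5 never appears.

Answer: UNREACHABLE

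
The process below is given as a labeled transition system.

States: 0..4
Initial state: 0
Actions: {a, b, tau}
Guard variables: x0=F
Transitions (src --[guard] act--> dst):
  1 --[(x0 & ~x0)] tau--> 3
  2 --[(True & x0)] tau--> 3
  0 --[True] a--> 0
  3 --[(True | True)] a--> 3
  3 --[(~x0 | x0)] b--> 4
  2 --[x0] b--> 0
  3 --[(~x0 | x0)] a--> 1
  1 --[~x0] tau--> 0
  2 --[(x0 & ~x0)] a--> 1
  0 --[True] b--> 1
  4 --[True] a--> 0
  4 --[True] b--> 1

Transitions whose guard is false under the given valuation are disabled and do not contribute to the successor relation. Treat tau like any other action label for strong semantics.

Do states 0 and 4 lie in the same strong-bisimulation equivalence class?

Compute ~ classes (split until stable):
  π0 = {{0,1,2,3,4}}
  π1 = {{0,3,4},{1},{2}}
  π2 = {{0,4},{1},{2},{3}}
stable after 3 split(s): 4 block(s)
0∈{0,4}, 4∈{0,4}

Answer: BISIMILAR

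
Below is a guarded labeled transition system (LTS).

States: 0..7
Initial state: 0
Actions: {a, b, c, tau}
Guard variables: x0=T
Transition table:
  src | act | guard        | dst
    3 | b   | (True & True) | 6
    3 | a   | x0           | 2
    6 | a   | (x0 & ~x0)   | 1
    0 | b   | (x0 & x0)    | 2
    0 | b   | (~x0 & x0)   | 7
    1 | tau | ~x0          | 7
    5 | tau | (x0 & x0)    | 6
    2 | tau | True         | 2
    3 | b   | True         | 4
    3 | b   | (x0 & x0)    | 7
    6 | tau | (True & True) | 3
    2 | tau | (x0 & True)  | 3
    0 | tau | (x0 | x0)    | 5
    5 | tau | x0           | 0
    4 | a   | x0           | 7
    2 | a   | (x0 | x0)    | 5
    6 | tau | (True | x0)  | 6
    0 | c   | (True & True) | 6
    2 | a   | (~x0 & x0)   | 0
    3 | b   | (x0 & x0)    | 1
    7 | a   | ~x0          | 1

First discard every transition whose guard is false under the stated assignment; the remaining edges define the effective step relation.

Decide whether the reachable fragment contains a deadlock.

R = {0,1,2,3,4,5,6,7}
  0: b→2  c→6  tau→5  [3 out]
  1: ∅  [deadlock]
  2: a→5  tau→2  tau→3  [3 out]
  3: a→2  b→1  b→4  b→6  b→7  [5 out]
  4: a→7  [1 out]
  5: tau→0  tau→6  [2 out]
  6: tau→3  tau→6  [2 out]
  7: ∅  [deadlock]
witness 1: b·tau·b

Answer: DEADLOCK at state 1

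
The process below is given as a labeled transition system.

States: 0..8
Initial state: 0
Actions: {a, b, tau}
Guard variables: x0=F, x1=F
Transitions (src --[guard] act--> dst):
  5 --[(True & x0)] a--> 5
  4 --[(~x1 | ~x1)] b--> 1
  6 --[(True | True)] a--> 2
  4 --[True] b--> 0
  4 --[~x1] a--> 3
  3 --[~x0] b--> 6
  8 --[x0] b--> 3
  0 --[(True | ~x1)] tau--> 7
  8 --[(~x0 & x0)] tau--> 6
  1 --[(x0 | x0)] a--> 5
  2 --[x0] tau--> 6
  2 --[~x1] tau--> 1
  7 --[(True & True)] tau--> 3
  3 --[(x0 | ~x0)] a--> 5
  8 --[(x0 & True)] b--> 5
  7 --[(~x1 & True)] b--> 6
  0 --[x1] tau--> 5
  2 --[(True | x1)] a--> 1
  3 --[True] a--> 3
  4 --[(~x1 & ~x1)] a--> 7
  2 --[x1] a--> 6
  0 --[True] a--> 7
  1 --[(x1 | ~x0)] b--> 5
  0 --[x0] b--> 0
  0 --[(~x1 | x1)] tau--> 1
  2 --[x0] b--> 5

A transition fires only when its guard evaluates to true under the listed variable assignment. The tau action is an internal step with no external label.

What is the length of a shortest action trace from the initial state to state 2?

Layered search for 2:
  depth 0: {0}
  depth 1: {1,7}
  depth 2: {3,5,6}
  depth 3: {2}
depth(2)=3, e.g. a·b·a

Answer: 3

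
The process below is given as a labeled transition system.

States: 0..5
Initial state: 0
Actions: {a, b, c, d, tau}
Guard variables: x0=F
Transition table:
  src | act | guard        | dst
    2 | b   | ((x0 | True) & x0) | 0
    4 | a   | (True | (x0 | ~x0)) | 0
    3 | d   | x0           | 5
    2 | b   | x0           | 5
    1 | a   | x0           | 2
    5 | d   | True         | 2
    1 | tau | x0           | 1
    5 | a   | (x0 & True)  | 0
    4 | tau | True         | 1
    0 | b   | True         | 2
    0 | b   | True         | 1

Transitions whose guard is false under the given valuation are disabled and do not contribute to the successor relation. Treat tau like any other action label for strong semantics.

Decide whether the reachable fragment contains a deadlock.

Reach set: {0,1,2}
  0: b→1  b→2  [2 exit(s)]
  1: ∅  [STUCK]
  2: ∅  [STUCK]
trace reaching 1: b

Answer: DEADLOCK at state 1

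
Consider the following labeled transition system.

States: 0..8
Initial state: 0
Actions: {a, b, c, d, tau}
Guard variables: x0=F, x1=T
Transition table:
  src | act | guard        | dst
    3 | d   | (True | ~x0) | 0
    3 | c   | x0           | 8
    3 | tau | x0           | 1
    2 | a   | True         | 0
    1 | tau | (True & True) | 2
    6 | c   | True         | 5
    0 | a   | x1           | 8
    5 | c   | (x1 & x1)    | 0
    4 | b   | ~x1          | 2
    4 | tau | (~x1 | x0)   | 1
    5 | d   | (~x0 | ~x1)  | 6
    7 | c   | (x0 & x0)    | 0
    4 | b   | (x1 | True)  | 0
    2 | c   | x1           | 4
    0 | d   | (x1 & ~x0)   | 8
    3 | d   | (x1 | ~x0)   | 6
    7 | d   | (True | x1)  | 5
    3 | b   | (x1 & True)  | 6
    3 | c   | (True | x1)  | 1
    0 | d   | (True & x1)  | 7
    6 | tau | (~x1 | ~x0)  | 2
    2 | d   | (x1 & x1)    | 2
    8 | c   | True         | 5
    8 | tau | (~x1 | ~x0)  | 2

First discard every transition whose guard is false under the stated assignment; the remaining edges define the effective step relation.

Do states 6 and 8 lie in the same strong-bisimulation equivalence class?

Compute ~ classes (split until stable):
  P[0] = {{0,1,2,3,4,5,6,7,8}}
  P[1] = {{0},{1},{2},{3},{4},{5},{6,8},{7}}
stable after 2 split(s): 8 block(s)
6∈{6,8}, 8∈{6,8}

Answer: BISIMILAR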